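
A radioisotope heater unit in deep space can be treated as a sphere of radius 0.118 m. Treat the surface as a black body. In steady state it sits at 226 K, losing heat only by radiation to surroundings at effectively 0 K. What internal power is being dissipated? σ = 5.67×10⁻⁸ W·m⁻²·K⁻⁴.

Steady state: P = εσA T⁴.
A = 4πr² = 0.1750 m²; T⁴ = (226)⁴ = 2.609×10⁹ K⁴.
P = 1.0 × 5.67×10⁻⁸ × 0.1750 × 2.609×10⁹.

P ≈ 25.9 W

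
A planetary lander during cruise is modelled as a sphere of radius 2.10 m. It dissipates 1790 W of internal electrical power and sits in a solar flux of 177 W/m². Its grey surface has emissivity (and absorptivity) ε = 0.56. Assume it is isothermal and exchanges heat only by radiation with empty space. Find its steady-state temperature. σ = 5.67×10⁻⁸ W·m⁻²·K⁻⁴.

At steady state, absorbed solar power + internal power = radiated power.
Absorbed: α·S·A_cross = 0.56·177·13.85 = 1373 W (cross-section πr²).
Total input = 1373 + 1790 = 3163 W.
Radiated: εσ·A_surf·T⁴ with A_surf = 4πr² = 55.42 m².
T⁴ = 3163/(0.56·5.67×10⁻⁸·55.42) = 1.798×10⁹ K⁴.

T ≈ 206 K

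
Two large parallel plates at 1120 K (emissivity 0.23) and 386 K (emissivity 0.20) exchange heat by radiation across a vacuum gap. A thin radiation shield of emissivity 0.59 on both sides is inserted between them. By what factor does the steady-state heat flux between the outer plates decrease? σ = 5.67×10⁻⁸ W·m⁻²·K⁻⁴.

Without shield: q₀ = σΔ(T⁴)/(1/ε₁+1/ε₂−1) with denominator 8.348.
With shield the two gaps are in series; the resistances add: (1/ε₁+1/ε_s−1)+(1/ε_s+1/ε₂−1) = 5.043+5.695 = 10.74.
Heat-flux ratio q₀/q = 10.74/8.348.

factor ≈ 1.29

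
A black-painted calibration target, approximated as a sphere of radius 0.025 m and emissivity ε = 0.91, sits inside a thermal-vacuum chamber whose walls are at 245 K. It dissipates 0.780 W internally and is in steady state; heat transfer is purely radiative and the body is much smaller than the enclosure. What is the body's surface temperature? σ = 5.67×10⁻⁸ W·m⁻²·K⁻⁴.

For a small grey body in a large enclosure, net radiated power = εσA(T⁴ − T_w⁴).
Steady state: P = εσA(T⁴ − T_w⁴) with A = 4πr² = 0.007854 m².
T⁴ = P/(εσA) + T_w⁴ = 0.780/(0.91·5.67×10⁻⁸·0.007854) + (245)⁴
    = 1.925×10⁹ + 3.603×10⁹ = 5.528×10⁹ K⁴.

T ≈ 273 K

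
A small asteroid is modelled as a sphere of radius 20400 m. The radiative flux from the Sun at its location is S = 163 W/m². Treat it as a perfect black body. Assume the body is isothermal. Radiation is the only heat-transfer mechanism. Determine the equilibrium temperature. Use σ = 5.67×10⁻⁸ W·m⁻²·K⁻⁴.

T ≈ 164 K

At equilibrium, absorbed power = emitted power.
Absorbing cross-section = πr² = 1.307×10⁹ m²; emitting surface = 4πr² = 5.230×10⁹ m² (ratio 4).
S·A_cross = εσ·A_surf·T⁴  ⇒  T⁴ = S/(4σ).
T⁴ = 1.00·163/(4·5.67×10⁻⁸) = 7.187×10⁸ K⁴.
T = (7.187×10⁸)^(1/4).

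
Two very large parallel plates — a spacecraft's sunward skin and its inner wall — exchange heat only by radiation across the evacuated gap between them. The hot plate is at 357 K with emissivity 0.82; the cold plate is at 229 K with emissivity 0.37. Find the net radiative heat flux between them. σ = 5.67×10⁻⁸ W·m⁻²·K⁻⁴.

q ≈ 262 W/m²

For two infinite grey parallel plates, q = σ(T₁⁴ − T₂⁴)/(1/ε₁ + 1/ε₂ − 1).
T₁⁴ − T₂⁴ = 1.624×10¹⁰ − 2.750×10⁹ = 1.349×10¹⁰ K⁴.
1/ε₁ + 1/ε₂ − 1 = 1.220 + 2.703 − 1 = 2.922.
q = 5.67×10⁻⁸ × 1.349×10¹⁰ / 2.922.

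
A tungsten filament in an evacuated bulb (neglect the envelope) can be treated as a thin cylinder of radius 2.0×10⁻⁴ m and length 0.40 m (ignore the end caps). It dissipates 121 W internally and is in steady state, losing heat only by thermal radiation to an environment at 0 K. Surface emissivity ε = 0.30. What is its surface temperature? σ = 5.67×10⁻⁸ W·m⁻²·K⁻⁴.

Steady state: internal power = radiated power, P = εσA T⁴.
Radiating area A = 2πrL = 5.027×10⁻⁴ m².
T⁴ = P/(εσA) = 121/(0.30·5.67×10⁻⁸·5.027×10⁻⁴) = 1.415×10¹³ K⁴.
T = (1.415×10¹³)^(1/4).

T ≈ 1940 K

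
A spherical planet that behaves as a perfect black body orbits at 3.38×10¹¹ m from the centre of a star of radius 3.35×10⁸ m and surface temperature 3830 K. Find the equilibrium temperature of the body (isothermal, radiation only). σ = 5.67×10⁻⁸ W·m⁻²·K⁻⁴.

The star's surface emits σT_*⁴; at distance d the flux is S = σT_*⁴(R_*/d)².
S = 5.67×10⁻⁸·(3830)⁴·(3.35×10⁸/3.38×10¹¹)² = 11.98 W/m².
For an isothermal sphere T⁴ = (1−a)S/(4σ) = 5.284×10⁷ K⁴.

T ≈ 85.3 K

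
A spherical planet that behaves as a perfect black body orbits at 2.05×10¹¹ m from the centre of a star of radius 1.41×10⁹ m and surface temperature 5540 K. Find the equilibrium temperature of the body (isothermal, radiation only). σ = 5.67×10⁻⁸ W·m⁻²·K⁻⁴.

T ≈ 325 K

The star's surface emits σT_*⁴; at distance d the flux is S = σT_*⁴(R_*/d)².
S = 5.67×10⁻⁸·(5540)⁴·(1.41×10⁹/2.05×10¹¹)² = 2527 W/m².
For an isothermal sphere T⁴ = (1−a)S/(4σ) = 1.114×10¹⁰ K⁴.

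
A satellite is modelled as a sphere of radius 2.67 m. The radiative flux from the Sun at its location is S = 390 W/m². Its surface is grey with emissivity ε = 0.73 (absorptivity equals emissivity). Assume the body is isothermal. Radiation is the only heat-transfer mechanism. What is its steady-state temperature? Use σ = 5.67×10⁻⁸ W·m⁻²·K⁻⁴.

At equilibrium, absorbed power = emitted power.
Absorbing cross-section = πr² = 22.40 m²; emitting surface = 4πr² = 89.58 m² (ratio 4).
εS·A_cross = εσ·A_surf·T⁴  ⇒  T⁴ = S/(4σ)   (ε cancels).
T⁴ = 390/(4·5.67×10⁻⁸) = 1.720×10⁹ K⁴.
T = (1.720×10⁹)^(1/4).

T ≈ 204 K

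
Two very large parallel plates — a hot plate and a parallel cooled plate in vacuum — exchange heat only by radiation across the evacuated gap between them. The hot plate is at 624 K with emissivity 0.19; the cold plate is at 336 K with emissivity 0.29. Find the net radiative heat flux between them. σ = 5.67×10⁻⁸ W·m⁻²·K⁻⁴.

For two infinite grey parallel plates, q = σ(T₁⁴ − T₂⁴)/(1/ε₁ + 1/ε₂ − 1).
T₁⁴ − T₂⁴ = 1.516×10¹¹ − 1.275×10¹⁰ = 1.389×10¹¹ K⁴.
1/ε₁ + 1/ε₂ − 1 = 5.263 + 3.448 − 1 = 7.711.
q = 5.67×10⁻⁸ × 1.389×10¹¹ / 7.711.

q ≈ 1020 W/m²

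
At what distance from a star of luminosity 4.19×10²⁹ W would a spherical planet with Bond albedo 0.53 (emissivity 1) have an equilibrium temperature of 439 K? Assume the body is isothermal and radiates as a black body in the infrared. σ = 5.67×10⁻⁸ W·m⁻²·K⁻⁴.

For an isothermal black-emitting sphere, (1−a)S·πr² = σ·4πr²·T⁴ ⇒ S = 4σT⁴/(1−a).
S = 4·5.67×10⁻⁸·(439)⁴/0.470 = 17920 W/m².
Flux falls as S = L/(4πd²), so d = √(L/(4πS)) = √(4.19×10²⁹/(4π·17920)).

d ≈ 1.36×10¹² m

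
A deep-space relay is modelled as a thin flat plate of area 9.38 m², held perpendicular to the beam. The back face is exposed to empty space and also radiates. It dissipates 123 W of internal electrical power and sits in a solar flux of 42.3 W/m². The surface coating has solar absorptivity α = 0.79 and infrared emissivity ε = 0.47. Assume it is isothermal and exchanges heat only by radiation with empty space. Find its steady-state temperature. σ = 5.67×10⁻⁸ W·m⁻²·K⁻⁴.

At steady state, absorbed solar power + internal power = radiated power.
Absorbed: α·S·A_cross = 0.79·42.3·9.380 = 313.5 W (cross-section A).
Total input = 313.5 + 123 = 436.5 W.
Radiated: εσ·A_surf·T⁴ with A_surf = 2A = 18.76 m².
T⁴ = 436.5/(0.47·5.67×10⁻⁸·18.76) = 8.730×10⁸ K⁴.

T ≈ 172 K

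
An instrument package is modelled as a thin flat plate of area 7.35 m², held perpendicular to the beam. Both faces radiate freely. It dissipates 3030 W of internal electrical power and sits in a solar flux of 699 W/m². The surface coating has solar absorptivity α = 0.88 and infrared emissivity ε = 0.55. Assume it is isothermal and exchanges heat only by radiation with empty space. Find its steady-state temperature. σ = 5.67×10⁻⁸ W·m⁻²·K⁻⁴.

At steady state, absorbed solar power + internal power = radiated power.
Absorbed: α·S·A_cross = 0.88·699·7.350 = 4521 W (cross-section A).
Total input = 4521 + 3030 = 7551 W.
Radiated: εσ·A_surf·T⁴ with A_surf = 2A = 14.70 m².
T⁴ = 7551/(0.55·5.67×10⁻⁸·14.70) = 1.647×10¹⁰ K⁴.

T ≈ 358 K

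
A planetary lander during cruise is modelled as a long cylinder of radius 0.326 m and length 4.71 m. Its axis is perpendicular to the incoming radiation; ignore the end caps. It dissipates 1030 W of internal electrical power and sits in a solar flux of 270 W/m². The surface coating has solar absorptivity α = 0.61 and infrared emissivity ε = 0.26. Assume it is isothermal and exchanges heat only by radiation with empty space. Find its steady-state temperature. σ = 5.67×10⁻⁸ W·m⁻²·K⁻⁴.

T ≈ 322 K

At steady state, absorbed solar power + internal power = radiated power.
Absorbed: α·S·A_cross = 0.61·270·3.071 = 505.8 W (cross-section 2rL).
Total input = 505.8 + 1030 = 1536 W.
Radiated: εσ·A_surf·T⁴ with A_surf = 2πrL = 9.648 m².
T⁴ = 1536/(0.26·5.67×10⁻⁸·9.648) = 1.080×10¹⁰ K⁴.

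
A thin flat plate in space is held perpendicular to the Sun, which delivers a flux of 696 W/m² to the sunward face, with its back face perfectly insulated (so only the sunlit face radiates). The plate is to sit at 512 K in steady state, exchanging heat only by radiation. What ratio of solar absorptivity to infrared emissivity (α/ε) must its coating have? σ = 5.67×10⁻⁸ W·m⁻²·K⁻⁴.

Balance: αS·A = εσ·1A·T⁴ ⇒ α/ε = σT⁴/S.
α/ε = 5.67×10⁻⁸·(512)⁴/696 = 5.67×10⁻⁸·6.872×10¹⁰/696.

α/ε ≈ 5.60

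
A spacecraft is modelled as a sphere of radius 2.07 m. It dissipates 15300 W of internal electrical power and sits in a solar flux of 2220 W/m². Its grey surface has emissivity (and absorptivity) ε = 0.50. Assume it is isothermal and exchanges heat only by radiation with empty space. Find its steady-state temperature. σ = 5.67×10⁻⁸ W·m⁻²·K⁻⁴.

At steady state, absorbed solar power + internal power = radiated power.
Absorbed: α·S·A_cross = 0.50·2220·13.46 = 14940 W (cross-section πr²).
Total input = 14940 + 15300 = 30240 W.
Radiated: εσ·A_surf·T⁴ with A_surf = 4πr² = 53.85 m².
T⁴ = 30240/(0.50·5.67×10⁻⁸·53.85) = 1.981×10¹⁰ K⁴.

T ≈ 375 K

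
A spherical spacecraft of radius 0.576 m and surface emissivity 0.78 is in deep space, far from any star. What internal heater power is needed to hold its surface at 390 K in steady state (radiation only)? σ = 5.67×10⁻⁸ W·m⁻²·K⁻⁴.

P ≈ 4270 W

P = εσ·4πr²·T⁴.
4πr² = 4.169 m²; T⁴ = 2.313×10¹⁰ K⁴.
P = 0.78·5.67×10⁻⁸·4.169·2.313×10¹⁰.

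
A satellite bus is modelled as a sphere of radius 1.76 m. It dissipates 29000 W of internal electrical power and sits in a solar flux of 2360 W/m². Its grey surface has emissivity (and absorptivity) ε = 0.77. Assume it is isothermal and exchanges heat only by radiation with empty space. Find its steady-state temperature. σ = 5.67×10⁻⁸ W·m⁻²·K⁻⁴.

T ≈ 407 K

At steady state, absorbed solar power + internal power = radiated power.
Absorbed: α·S·A_cross = 0.77·2360·9.731 = 17680 W (cross-section πr²).
Total input = 17680 + 29000 = 46680 W.
Radiated: εσ·A_surf·T⁴ with A_surf = 4πr² = 38.93 m².
T⁴ = 46680/(0.77·5.67×10⁻⁸·38.93) = 2.747×10¹⁰ K⁴.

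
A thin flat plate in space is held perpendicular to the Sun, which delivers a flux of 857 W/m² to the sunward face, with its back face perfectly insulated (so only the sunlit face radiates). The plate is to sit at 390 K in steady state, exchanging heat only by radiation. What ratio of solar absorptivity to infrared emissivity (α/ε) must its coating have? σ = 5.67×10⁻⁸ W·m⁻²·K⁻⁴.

α/ε ≈ 1.53

Balance: αS·A = εσ·1A·T⁴ ⇒ α/ε = σT⁴/S.
α/ε = 5.67×10⁻⁸·(390)⁴/857 = 5.67×10⁻⁸·2.313×10¹⁰/857.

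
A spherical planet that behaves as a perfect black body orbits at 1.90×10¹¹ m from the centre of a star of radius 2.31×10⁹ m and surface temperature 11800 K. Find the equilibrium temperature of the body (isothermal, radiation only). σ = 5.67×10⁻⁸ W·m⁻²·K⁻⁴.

The star's surface emits σT_*⁴; at distance d the flux is S = σT_*⁴(R_*/d)².
S = 5.67×10⁻⁸·(11800)⁴·(2.31×10⁹/1.90×10¹¹)² = 1.625×10⁵ W/m².
For an isothermal sphere T⁴ = (1−a)S/(4σ) = 7.164×10¹¹ K⁴.

T ≈ 920 K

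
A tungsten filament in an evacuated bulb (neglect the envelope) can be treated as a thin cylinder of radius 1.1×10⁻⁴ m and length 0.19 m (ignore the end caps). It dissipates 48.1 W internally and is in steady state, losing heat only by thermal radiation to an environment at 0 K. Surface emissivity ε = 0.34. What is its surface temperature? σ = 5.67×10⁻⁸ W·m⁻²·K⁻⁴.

T ≈ 2090 K

Steady state: internal power = radiated power, P = εσA T⁴.
Radiating area A = 2πrL = 1.313×10⁻⁴ m².
T⁴ = P/(εσA) = 48.1/(0.34·5.67×10⁻⁸·1.313×10⁻⁴) = 1.900×10¹³ K⁴.
T = (1.900×10¹³)^(1/4).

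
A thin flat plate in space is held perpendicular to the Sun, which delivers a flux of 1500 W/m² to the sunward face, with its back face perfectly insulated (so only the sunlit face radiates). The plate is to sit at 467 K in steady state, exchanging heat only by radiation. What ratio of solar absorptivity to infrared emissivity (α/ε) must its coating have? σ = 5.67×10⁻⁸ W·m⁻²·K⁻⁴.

Balance: αS·A = εσ·1A·T⁴ ⇒ α/ε = σT⁴/S.
α/ε = 5.67×10⁻⁸·(467)⁴/1500 = 5.67×10⁻⁸·4.756×10¹⁰/1500.

α/ε ≈ 1.80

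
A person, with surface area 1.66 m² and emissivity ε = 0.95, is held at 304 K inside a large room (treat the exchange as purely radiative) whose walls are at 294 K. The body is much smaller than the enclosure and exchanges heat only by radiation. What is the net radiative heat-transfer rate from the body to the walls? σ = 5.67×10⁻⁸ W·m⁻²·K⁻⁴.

For a small grey body in a large enclosure: P_net = εσA(T_body⁴ − T_wall⁴).
A = 1.66 m²; T_body⁴ − T_wall⁴ = 8.541×10⁹ − 7.471×10⁹ = 1.070×10⁹ K⁴.
|P_net| = 0.95·5.67×10⁻⁸·1.660·1.070×10⁹.

P_net ≈ 95.6 W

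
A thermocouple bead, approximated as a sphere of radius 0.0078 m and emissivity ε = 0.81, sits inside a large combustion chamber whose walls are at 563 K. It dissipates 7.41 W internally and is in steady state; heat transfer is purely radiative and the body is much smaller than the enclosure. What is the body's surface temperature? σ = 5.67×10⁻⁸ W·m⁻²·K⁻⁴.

T ≈ 747 K

For a small grey body in a large enclosure, net radiated power = εσA(T⁴ − T_w⁴).
Steady state: P = εσA(T⁴ − T_w⁴) with A = 4πr² = 7.645×10⁻⁴ m².
T⁴ = P/(εσA) + T_w⁴ = 7.41/(0.81·5.67×10⁻⁸·7.645×10⁻⁴) + (563)⁴
    = 2.110×10¹¹ + 1.005×10¹¹ = 3.115×10¹¹ K⁴.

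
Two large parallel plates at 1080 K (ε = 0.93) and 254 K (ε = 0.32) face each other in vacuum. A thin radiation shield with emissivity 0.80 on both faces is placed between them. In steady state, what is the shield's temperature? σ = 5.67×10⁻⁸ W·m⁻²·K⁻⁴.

T_s ≈ 994 K

In steady state the net flux on the hot side equals that on the cold side.
σ(T₁⁴−T_s⁴)/D₁ = σ(T_s⁴−T₂⁴)/D₂, with D₁ = 1/ε₁+1/ε_s−1 = 1.325, D₂ = 1/ε_s+1/ε₂−1 = 3.375.
Solve for T_s⁴: T_s⁴ = (D₂·T₁⁴ + D₁·T₂⁴)/(D₁+D₂) = 9.781×10¹¹ K⁴.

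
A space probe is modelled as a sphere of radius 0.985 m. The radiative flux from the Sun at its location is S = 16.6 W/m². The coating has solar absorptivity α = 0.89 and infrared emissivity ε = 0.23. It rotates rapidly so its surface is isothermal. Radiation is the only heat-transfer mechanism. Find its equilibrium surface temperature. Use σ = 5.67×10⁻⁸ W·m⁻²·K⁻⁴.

At equilibrium, absorbed power = emitted power.
Absorbing cross-section = πr² = 3.048 m²; emitting surface = 4πr² = 12.19 m² (ratio 4).
αS·A_cross = εσ·A_surf·T⁴  ⇒  T⁴ = αS/(ε·4σ).
T⁴ = 0.890·16.6/(0.23·4·5.67×10⁻⁸) = 2.832×10⁸ K⁴.
T = (2.832×10⁸)^(1/4).

T ≈ 130 K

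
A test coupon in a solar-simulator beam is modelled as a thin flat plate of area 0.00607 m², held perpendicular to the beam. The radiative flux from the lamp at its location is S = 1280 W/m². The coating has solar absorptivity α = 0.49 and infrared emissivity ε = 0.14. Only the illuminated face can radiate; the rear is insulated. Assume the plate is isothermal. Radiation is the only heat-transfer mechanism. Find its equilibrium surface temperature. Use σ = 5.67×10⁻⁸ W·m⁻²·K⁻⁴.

T ≈ 530 K

At equilibrium, absorbed power = emitted power.
Absorbing cross-section = A = 0.006070 m²; emitting surface = A = 0.006070 m² (ratio 1).
αS·A_cross = εσ·A_surf·T⁴  ⇒  T⁴ = αS/(ε·1σ).
T⁴ = 0.490·1280/(0.14·1·5.67×10⁻⁸) = 7.901×10¹⁰ K⁴.
T = (7.901×10¹⁰)^(1/4).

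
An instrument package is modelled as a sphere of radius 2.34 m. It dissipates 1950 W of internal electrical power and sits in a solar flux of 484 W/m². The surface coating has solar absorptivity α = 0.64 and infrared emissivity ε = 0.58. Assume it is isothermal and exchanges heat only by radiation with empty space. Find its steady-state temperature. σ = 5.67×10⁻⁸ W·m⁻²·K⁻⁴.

At steady state, absorbed solar power + internal power = radiated power.
Absorbed: α·S·A_cross = 0.64·484·17.20 = 5329 W (cross-section πr²).
Total input = 5329 + 1950 = 7279 W.
Radiated: εσ·A_surf·T⁴ with A_surf = 4πr² = 68.81 m².
T⁴ = 7279/(0.58·5.67×10⁻⁸·68.81) = 3.217×10⁹ K⁴.

T ≈ 238 K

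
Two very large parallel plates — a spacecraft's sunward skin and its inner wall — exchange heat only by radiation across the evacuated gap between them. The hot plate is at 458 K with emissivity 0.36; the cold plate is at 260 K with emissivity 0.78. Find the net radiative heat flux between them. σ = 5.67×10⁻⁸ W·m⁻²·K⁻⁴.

q ≈ 731 W/m²

For two infinite grey parallel plates, q = σ(T₁⁴ − T₂⁴)/(1/ε₁ + 1/ε₂ − 1).
T₁⁴ − T₂⁴ = 4.400×10¹⁰ − 4.570×10⁹ = 3.943×10¹⁰ K⁴.
1/ε₁ + 1/ε₂ − 1 = 2.778 + 1.282 − 1 = 3.060.
q = 5.67×10⁻⁸ × 3.943×10¹⁰ / 3.060.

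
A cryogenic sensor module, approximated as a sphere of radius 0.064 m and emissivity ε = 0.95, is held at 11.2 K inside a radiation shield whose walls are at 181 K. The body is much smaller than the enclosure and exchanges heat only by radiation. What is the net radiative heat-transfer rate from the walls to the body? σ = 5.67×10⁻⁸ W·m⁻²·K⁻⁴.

For a small grey body in a large enclosure: P_net = εσA(T_body⁴ − T_wall⁴).
A = 4πr² = 0.05147 m²; T_body⁴ − T_wall⁴ = 15740 − 1.073×10⁹ = -1.073×10⁹ K⁴.
|P_net| = 0.95·5.67×10⁻⁸·0.05147·1.073×10⁹.

P_net ≈ 2.98 W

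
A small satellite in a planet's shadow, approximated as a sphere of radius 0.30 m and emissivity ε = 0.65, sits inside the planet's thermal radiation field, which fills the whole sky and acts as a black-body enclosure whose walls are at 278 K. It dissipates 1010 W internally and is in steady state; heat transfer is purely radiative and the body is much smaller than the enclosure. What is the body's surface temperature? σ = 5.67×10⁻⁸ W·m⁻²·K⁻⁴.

For a small grey body in a large enclosure, net radiated power = εσA(T⁴ − T_w⁴).
Steady state: P = εσA(T⁴ − T_w⁴) with A = 4πr² = 1.131 m².
T⁴ = P/(εσA) + T_w⁴ = 1010/(0.65·5.67×10⁻⁸·1.131) + (278)⁴
    = 2.423×10¹⁰ + 5.973×10⁹ = 3.020×10¹⁰ K⁴.

T ≈ 417 K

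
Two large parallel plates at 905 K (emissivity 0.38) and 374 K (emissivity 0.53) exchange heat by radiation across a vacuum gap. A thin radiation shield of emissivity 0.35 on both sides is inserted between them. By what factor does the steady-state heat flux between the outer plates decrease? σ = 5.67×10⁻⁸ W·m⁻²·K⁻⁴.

factor ≈ 2.34

Without shield: q₀ = σΔ(T⁴)/(1/ε₁+1/ε₂−1) with denominator 3.518.
With shield the two gaps are in series; the resistances add: (1/ε₁+1/ε_s−1)+(1/ε_s+1/ε₂−1) = 4.489+3.744 = 8.233.
Heat-flux ratio q₀/q = 8.233/3.518.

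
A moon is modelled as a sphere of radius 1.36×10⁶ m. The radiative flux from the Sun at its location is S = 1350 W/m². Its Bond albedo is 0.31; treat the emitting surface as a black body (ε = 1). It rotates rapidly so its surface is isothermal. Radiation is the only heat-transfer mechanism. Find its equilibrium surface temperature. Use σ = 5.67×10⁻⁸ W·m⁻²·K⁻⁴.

At equilibrium, absorbed power = emitted power.
Absorbing cross-section = πr² = 5.811×10¹² m²; emitting surface = 4πr² = 2.324×10¹³ m² (ratio 4).
(1−a)S·A_cross = εσ·A_surf·T⁴  ⇒  T⁴ = (1−a)S/(4σ).
T⁴ = 0.690·1350/(4·5.67×10⁻⁸) = 4.107×10⁹ K⁴.
T = (4.107×10⁹)^(1/4).

T ≈ 253 K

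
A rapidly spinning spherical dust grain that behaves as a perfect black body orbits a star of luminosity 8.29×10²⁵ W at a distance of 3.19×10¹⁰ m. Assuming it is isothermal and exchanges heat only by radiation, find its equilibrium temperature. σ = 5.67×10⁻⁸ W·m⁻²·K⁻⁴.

T ≈ 411 K

First find the stellar flux at distance d: S = L/(4πd²) = 8.29×10²⁵/(4π·(3.19×10¹⁰)²) = 6483 W/m².
For an isothermal sphere, absorbed (1−a)S·πr² = emitted σ·4πr²·T⁴, so T⁴ = (1−a)S/(4σ).
T⁴ = 1.00·6483/(4·5.67×10⁻⁸) = 2.858×10¹⁰ K⁴.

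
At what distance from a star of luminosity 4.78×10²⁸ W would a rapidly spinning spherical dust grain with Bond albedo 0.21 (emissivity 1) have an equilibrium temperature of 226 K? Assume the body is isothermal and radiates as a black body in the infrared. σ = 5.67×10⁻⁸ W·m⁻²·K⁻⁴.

d ≈ 2.25×10¹² m

For an isothermal black-emitting sphere, (1−a)S·πr² = σ·4πr²·T⁴ ⇒ S = 4σT⁴/(1−a).
S = 4·5.67×10⁻⁸·(226)⁴/0.790 = 748.9 W/m².
Flux falls as S = L/(4πd²), so d = √(L/(4πS)) = √(4.78×10²⁸/(4π·748.9)).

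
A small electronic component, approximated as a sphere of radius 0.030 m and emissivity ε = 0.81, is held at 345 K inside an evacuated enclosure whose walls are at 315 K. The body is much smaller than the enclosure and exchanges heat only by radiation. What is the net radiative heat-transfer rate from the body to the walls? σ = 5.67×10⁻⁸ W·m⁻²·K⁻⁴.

P_net ≈ 2.24 W

For a small grey body in a large enclosure: P_net = εσA(T_body⁴ − T_wall⁴).
A = 4πr² = 0.01131 m²; T_body⁴ − T_wall⁴ = 1.417×10¹⁰ − 9.846×10⁹ = 4.321×10⁹ K⁴.
|P_net| = 0.81·5.67×10⁻⁸·0.01131·4.321×10⁹.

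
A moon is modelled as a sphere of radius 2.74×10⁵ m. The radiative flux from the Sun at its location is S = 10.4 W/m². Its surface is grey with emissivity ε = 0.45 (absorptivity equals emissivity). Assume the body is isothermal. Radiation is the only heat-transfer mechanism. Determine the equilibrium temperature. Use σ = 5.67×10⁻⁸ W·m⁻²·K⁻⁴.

At equilibrium, absorbed power = emitted power.
Absorbing cross-section = πr² = 2.359×10¹¹ m²; emitting surface = 4πr² = 9.434×10¹¹ m² (ratio 4).
εS·A_cross = εσ·A_surf·T⁴  ⇒  T⁴ = S/(4σ)   (ε cancels).
T⁴ = 10.4/(4·5.67×10⁻⁸) = 4.586×10⁷ K⁴.
T = (4.586×10⁷)^(1/4).

T ≈ 82.3 K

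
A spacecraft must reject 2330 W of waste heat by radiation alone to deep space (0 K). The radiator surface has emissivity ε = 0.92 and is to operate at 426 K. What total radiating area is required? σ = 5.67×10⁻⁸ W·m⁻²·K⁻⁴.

A ≈ 1.36 m²

P = εσA T⁴ ⇒ A = P/(εσT⁴).
T⁴ = 3.293×10¹⁰ K⁴.
A = 2330/(0.92 × 5.67×10⁻⁸ × 3.293×10¹⁰).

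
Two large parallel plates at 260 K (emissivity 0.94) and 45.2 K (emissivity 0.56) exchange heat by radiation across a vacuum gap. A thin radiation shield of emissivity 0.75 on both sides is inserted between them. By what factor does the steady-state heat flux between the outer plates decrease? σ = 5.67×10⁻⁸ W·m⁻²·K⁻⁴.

factor ≈ 1.90

Without shield: q₀ = σΔ(T⁴)/(1/ε₁+1/ε₂−1) with denominator 1.850.
With shield the two gaps are in series; the resistances add: (1/ε₁+1/ε_s−1)+(1/ε_s+1/ε₂−1) = 1.397+2.119 = 3.516.
Heat-flux ratio q₀/q = 3.516/1.850.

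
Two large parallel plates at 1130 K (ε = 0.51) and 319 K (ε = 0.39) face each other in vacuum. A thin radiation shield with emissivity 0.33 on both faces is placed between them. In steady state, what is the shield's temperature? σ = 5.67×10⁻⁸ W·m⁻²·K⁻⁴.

T_s ≈ 968 K

In steady state the net flux on the hot side equals that on the cold side.
σ(T₁⁴−T_s⁴)/D₁ = σ(T_s⁴−T₂⁴)/D₂, with D₁ = 1/ε₁+1/ε_s−1 = 3.991, D₂ = 1/ε_s+1/ε₂−1 = 4.594.
Solve for T_s⁴: T_s⁴ = (D₂·T₁⁴ + D₁·T₂⁴)/(D₁+D₂) = 8.773×10¹¹ K⁴.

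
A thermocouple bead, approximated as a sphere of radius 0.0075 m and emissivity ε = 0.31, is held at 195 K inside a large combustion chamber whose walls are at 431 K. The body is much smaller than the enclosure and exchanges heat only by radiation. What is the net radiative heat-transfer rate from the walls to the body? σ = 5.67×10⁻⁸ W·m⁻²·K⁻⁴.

P_net ≈ 0.411 W

For a small grey body in a large enclosure: P_net = εσA(T_body⁴ − T_wall⁴).
A = 4πr² = 7.069×10⁻⁴ m²; T_body⁴ − T_wall⁴ = 1.446×10⁹ − 3.451×10¹⁰ = -3.306×10¹⁰ K⁴.
|P_net| = 0.31·5.67×10⁻⁸·7.069×10⁻⁴·3.306×10¹⁰.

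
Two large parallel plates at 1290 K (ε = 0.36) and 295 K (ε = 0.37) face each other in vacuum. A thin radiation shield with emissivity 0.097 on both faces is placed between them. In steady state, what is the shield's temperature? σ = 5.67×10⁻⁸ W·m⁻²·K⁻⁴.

In steady state the net flux on the hot side equals that on the cold side.
σ(T₁⁴−T_s⁴)/D₁ = σ(T_s⁴−T₂⁴)/D₂, with D₁ = 1/ε₁+1/ε_s−1 = 12.09, D₂ = 1/ε_s+1/ε₂−1 = 12.01.
Solve for T_s⁴: T_s⁴ = (D₂·T₁⁴ + D₁·T₂⁴)/(D₁+D₂) = 1.384×10¹² K⁴.

T_s ≈ 1080 K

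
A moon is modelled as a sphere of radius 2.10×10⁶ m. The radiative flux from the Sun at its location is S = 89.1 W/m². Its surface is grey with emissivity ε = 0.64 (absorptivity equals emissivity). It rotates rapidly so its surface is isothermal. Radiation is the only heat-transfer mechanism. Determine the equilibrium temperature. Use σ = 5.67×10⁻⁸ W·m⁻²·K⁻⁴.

At equilibrium, absorbed power = emitted power.
Absorbing cross-section = πr² = 1.385×10¹³ m²; emitting surface = 4πr² = 5.542×10¹³ m² (ratio 4).
εS·A_cross = εσ·A_surf·T⁴  ⇒  T⁴ = S/(4σ)   (ε cancels).
T⁴ = 89.1/(4·5.67×10⁻⁸) = 3.929×10⁸ K⁴.
T = (3.929×10⁸)^(1/4).

T ≈ 141 K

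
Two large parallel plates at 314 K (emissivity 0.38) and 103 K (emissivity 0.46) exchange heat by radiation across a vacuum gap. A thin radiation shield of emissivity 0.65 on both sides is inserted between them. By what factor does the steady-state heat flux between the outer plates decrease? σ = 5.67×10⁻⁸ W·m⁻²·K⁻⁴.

factor ≈ 1.55

Without shield: q₀ = σΔ(T⁴)/(1/ε₁+1/ε₂−1) with denominator 3.805.
With shield the two gaps are in series; the resistances add: (1/ε₁+1/ε_s−1)+(1/ε_s+1/ε₂−1) = 3.170+2.712 = 5.882.
Heat-flux ratio q₀/q = 5.882/3.805.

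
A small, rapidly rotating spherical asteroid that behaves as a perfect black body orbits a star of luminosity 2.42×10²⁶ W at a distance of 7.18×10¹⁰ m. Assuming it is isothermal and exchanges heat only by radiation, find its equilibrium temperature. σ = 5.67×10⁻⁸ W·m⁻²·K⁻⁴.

T ≈ 358 K

First find the stellar flux at distance d: S = L/(4πd²) = 2.42×10²⁶/(4π·(7.18×10¹⁰)²) = 3736 W/m².
For an isothermal sphere, absorbed (1−a)S·πr² = emitted σ·4πr²·T⁴, so T⁴ = (1−a)S/(4σ).
T⁴ = 1.00·3736/(4·5.67×10⁻⁸) = 1.647×10¹⁰ K⁴.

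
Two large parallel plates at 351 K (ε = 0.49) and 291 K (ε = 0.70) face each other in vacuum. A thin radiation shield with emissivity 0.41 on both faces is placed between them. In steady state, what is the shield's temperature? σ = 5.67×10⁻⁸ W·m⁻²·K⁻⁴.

T_s ≈ 322 K

In steady state the net flux on the hot side equals that on the cold side.
σ(T₁⁴−T_s⁴)/D₁ = σ(T_s⁴−T₂⁴)/D₂, with D₁ = 1/ε₁+1/ε_s−1 = 3.480, D₂ = 1/ε_s+1/ε₂−1 = 2.868.
Solve for T_s⁴: T_s⁴ = (D₂·T₁⁴ + D₁·T₂⁴)/(D₁+D₂) = 1.079×10¹⁰ K⁴.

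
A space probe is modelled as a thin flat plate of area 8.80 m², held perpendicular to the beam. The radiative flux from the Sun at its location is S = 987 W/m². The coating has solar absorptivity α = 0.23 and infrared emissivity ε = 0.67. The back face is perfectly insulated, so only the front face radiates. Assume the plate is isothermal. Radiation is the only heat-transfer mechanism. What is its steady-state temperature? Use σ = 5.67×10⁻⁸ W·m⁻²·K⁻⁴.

At equilibrium, absorbed power = emitted power.
Absorbing cross-section = A = 8.800 m²; emitting surface = A = 8.800 m² (ratio 1).
αS·A_cross = εσ·A_surf·T⁴  ⇒  T⁴ = αS/(ε·1σ).
T⁴ = 0.230·987/(0.67·1·5.67×10⁻⁸) = 5.976×10⁹ K⁴.
T = (5.976×10⁹)^(1/4).

T ≈ 278 K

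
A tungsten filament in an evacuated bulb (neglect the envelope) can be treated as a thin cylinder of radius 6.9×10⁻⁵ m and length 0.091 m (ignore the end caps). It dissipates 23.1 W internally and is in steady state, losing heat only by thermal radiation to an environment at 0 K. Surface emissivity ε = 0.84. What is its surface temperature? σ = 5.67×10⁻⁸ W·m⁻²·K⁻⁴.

Steady state: internal power = radiated power, P = εσA T⁴.
Radiating area A = 2πrL = 3.945×10⁻⁵ m².
T⁴ = P/(εσA) = 23.1/(0.84·5.67×10⁻⁸·3.945×10⁻⁵) = 1.229×10¹³ K⁴.
T = (1.229×10¹³)^(1/4).

T ≈ 1870 K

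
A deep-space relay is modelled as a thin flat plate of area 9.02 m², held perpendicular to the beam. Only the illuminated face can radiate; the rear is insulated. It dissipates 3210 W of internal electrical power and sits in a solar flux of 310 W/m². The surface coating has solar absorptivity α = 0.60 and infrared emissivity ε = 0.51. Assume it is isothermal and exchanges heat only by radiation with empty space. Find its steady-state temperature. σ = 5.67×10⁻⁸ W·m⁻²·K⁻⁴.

T ≈ 370 K

At steady state, absorbed solar power + internal power = radiated power.
Absorbed: α·S·A_cross = 0.60·310·9.020 = 1678 W (cross-section A).
Total input = 1678 + 3210 = 4888 W.
Radiated: εσ·A_surf·T⁴ with A_surf = A = 9.020 m².
T⁴ = 4888/(0.51·5.67×10⁻⁸·9.020) = 1.874×10¹⁰ K⁴.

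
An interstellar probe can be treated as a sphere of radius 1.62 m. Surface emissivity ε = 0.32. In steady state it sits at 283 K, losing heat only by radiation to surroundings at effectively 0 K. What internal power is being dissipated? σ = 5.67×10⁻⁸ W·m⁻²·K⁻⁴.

Steady state: P = εσA T⁴.
A = 4πr² = 32.98 m²; T⁴ = (283)⁴ = 6.414×10⁹ K⁴.
P = 0.32 × 5.67×10⁻⁸ × 32.98 × 6.414×10⁹.

P ≈ 3840 W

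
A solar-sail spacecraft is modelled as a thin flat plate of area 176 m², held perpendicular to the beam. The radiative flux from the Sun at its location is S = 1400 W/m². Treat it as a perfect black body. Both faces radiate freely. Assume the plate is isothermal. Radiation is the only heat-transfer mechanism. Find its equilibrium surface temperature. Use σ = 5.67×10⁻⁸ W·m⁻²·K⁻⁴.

At equilibrium, absorbed power = emitted power.
Absorbing cross-section = A = 176.0 m²; emitting surface = 2A = 352.0 m² (ratio 2).
S·A_cross = εσ·A_surf·T⁴  ⇒  T⁴ = S/(2σ).
T⁴ = 1.00·1400/(2·5.67×10⁻⁸) = 1.235×10¹⁰ K⁴.
T = (1.235×10¹⁰)^(1/4).

T ≈ 333 K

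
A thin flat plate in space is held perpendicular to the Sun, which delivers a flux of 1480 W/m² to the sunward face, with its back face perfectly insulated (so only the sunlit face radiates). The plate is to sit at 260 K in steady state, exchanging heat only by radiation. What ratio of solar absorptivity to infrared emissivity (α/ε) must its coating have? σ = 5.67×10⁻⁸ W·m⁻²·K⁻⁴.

α/ε ≈ 0.175

Balance: αS·A = εσ·1A·T⁴ ⇒ α/ε = σT⁴/S.
α/ε = 5.67×10⁻⁸·(260)⁴/1480 = 5.67×10⁻⁸·4.570×10⁹/1480.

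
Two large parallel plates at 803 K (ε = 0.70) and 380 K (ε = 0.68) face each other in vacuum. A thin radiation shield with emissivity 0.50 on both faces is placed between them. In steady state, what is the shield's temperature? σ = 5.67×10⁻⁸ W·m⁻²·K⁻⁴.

In steady state the net flux on the hot side equals that on the cold side.
σ(T₁⁴−T_s⁴)/D₁ = σ(T_s⁴−T₂⁴)/D₂, with D₁ = 1/ε₁+1/ε_s−1 = 2.429, D₂ = 1/ε_s+1/ε₂−1 = 2.471.
Solve for T_s⁴: T_s⁴ = (D₂·T₁⁴ + D₁·T₂⁴)/(D₁+D₂) = 2.200×10¹¹ K⁴.

T_s ≈ 685 K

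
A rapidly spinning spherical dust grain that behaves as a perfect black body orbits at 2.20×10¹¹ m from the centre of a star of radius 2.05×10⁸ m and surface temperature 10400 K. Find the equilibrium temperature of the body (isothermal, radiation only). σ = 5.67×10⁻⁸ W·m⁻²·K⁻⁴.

T ≈ 224 K

The star's surface emits σT_*⁴; at distance d the flux is S = σT_*⁴(R_*/d)².
S = 5.67×10⁻⁸·(10400)⁴·(2.05×10⁸/2.20×10¹¹)² = 575.9 W/m².
For an isothermal sphere T⁴ = (1−a)S/(4σ) = 2.539×10⁹ K⁴.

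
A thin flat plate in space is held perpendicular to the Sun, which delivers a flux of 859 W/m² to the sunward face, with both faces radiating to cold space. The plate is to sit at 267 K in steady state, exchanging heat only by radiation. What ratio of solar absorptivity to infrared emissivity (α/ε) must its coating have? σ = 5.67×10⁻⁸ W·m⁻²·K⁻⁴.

Balance: αS·A = εσ·2A·T⁴ ⇒ α/ε = 2σT⁴/S.
α/ε = 2·5.67×10⁻⁸·(267)⁴/859 = 2·5.67×10⁻⁸·5.082×10⁹/859.

α/ε ≈ 0.671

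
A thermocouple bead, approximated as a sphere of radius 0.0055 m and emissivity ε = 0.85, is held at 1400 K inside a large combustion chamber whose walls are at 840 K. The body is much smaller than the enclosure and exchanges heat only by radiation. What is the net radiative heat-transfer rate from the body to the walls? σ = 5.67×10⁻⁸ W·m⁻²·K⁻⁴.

For a small grey body in a large enclosure: P_net = εσA(T_body⁴ − T_wall⁴).
A = 4πr² = 3.801×10⁻⁴ m²; T_body⁴ − T_wall⁴ = 3.842×10¹² − 4.979×10¹¹ = 3.344×10¹² K⁴.
|P_net| = 0.85·5.67×10⁻⁸·3.801×10⁻⁴·3.344×10¹².

P_net ≈ 61.3 W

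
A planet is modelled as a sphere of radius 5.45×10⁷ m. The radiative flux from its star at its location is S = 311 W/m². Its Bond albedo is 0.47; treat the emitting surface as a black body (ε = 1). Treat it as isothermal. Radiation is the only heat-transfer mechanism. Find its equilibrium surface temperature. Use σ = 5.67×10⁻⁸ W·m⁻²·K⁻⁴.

At equilibrium, absorbed power = emitted power.
Absorbing cross-section = πr² = 9.331×10¹⁵ m²; emitting surface = 4πr² = 3.733×10¹⁶ m² (ratio 4).
(1−a)S·A_cross = εσ·A_surf·T⁴  ⇒  T⁴ = (1−a)S/(4σ).
T⁴ = 0.530·311/(4·5.67×10⁻⁸) = 7.268×10⁸ K⁴.
T = (7.268×10⁸)^(1/4).

T ≈ 164 K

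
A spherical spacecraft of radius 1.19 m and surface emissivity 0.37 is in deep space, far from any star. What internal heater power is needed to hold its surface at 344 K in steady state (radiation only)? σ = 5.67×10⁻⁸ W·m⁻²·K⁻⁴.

P ≈ 5230 W

P = εσ·4πr²·T⁴.
4πr² = 17.80 m²; T⁴ = 1.400×10¹⁰ K⁴.
P = 0.37·5.67×10⁻⁸·17.80·1.400×10¹⁰.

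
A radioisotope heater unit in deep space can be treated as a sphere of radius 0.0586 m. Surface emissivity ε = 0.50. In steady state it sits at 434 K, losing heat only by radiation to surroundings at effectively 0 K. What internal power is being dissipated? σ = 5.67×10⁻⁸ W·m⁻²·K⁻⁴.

P ≈ 43.4 W

Steady state: P = εσA T⁴.
A = 4πr² = 0.04315 m²; T⁴ = (434)⁴ = 3.548×10¹⁰ K⁴.
P = 0.50 × 5.67×10⁻⁸ × 0.04315 × 3.548×10¹⁰.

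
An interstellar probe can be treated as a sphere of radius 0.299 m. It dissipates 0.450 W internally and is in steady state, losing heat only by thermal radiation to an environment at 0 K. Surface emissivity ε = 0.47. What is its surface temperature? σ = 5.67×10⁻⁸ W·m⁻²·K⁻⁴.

Steady state: internal power = radiated power, P = εσA T⁴.
Radiating area A = 4πr² = 1.123 m².
T⁴ = P/(εσA) = 0.450/(0.47·5.67×10⁻⁸·1.123) = 1.503×10⁷ K⁴.
T = (1.503×10⁷)^(1/4).

T ≈ 62.3 K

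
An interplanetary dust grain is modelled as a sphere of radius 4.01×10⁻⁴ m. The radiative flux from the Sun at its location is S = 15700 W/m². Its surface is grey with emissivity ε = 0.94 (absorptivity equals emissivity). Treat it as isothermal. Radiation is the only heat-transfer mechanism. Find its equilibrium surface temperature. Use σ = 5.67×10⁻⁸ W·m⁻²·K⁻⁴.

T ≈ 513 K

At equilibrium, absorbed power = emitted power.
Absorbing cross-section = πr² = 5.052×10⁻⁷ m²; emitting surface = 4πr² = 2.021×10⁻⁶ m² (ratio 4).
εS·A_cross = εσ·A_surf·T⁴  ⇒  T⁴ = S/(4σ)   (ε cancels).
T⁴ = 15700/(4·5.67×10⁻⁸) = 6.922×10¹⁰ K⁴.
T = (6.922×10¹⁰)^(1/4).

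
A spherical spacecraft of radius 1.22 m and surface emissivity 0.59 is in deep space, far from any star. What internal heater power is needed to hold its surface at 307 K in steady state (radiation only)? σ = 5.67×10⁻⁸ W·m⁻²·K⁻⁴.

P ≈ 5560 W

P = εσ·4πr²·T⁴.
4πr² = 18.70 m²; T⁴ = 8.883×10⁹ K⁴.
P = 0.59·5.67×10⁻⁸·18.70·8.883×10⁹.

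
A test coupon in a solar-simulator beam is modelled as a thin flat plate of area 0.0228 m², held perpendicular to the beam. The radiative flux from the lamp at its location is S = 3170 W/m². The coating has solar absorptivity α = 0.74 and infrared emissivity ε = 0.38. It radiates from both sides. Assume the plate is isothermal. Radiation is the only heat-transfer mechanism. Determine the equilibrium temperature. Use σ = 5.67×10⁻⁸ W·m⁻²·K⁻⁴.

T ≈ 483 K

At equilibrium, absorbed power = emitted power.
Absorbing cross-section = A = 0.02280 m²; emitting surface = 2A = 0.04560 m² (ratio 2).
αS·A_cross = εσ·A_surf·T⁴  ⇒  T⁴ = αS/(ε·2σ).
T⁴ = 0.740·3170/(0.38·2·5.67×10⁻⁸) = 5.444×10¹⁰ K⁴.
T = (5.444×10¹⁰)^(1/4).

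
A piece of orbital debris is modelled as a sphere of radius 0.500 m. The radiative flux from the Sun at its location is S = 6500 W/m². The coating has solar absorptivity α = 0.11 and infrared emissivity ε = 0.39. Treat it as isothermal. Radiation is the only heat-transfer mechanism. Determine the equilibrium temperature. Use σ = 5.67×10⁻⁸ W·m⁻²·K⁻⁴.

At equilibrium, absorbed power = emitted power.
Absorbing cross-section = πr² = 0.7854 m²; emitting surface = 4πr² = 3.142 m² (ratio 4).
αS·A_cross = εσ·A_surf·T⁴  ⇒  T⁴ = αS/(ε·4σ).
T⁴ = 0.110·6500/(0.39·4·5.67×10⁻⁸) = 8.083×10⁹ K⁴.
T = (8.083×10⁹)^(1/4).

T ≈ 300 K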